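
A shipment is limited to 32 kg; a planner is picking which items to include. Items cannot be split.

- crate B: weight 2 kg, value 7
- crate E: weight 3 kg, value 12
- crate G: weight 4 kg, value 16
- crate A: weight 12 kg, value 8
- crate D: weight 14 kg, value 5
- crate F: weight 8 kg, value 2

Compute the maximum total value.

Allowing fractional choices, the relaxed optimum would be about 46.9, but items are indivisible.
crate B + crate E + crate G + crate D + crate F: weight 2 + 3 + 4 + 14 + 8 = 31 ≤ 32, value 7 + 12 + 16 + 5 + 2 = 42.
crate B + crate E + crate G + crate A + crate F: weight 2 + 3 + 4 + 12 + 8 = 29 ≤ 32, value 7 + 12 + 16 + 8 + 2 = 45.
crate B + crate E + crate G + crate A: weight 2 + 3 + 4 + 12 = 21 ≤ 32, value 7 + 12 + 16 + 8 = 43.
Best is crate B, crate E, crate G, crate A, and crate F with total value 45.

45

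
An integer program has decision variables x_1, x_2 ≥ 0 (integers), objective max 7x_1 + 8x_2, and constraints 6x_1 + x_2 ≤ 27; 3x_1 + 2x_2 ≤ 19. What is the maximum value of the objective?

72

(x_1,x_2)=(0,9): 6·0+1·9=9≤27, 3·0+2·9=18≤19, objective 72.
(x_1,x_2)=(1,8): 6·1+1·8=14≤27, 3·1+2·8=19≤19, objective 71.
No feasible integer point exceeds 72.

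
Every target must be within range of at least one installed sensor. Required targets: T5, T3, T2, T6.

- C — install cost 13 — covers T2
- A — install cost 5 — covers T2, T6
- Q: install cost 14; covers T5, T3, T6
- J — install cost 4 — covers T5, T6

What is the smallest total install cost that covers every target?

19

This is a weighted set-cover instance.
Choose A and Q: together they cover T5, T3, T2, T6 — every target.
Total install cost: 5 + 14 = 19.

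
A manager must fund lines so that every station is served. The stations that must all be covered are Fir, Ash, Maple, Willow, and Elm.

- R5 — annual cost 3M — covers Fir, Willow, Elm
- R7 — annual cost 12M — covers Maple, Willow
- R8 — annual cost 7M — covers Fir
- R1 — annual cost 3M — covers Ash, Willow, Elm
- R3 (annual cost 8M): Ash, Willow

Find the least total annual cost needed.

18

This is an integer covering problem.
Choose R5, R7, and R1: together they cover Fir, Ash, Maple, Willow, Elm — every station.
Total annual cost: 3 + 12 + 3 = 18.
No cover costs less than 18.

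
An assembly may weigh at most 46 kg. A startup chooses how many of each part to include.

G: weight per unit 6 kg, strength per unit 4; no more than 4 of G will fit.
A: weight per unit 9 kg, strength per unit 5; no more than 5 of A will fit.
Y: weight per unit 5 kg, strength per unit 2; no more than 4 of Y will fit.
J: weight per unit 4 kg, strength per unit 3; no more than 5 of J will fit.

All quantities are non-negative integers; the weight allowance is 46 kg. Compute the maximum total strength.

This is a bounded integer knapsack.
Take 4×G and 5×J: weight 44 ≤ 46, strength 4·4 + 5·3 = 31.
J has the best ratio (3/4) and is taken to its limit of 5; remaining capacity is filled optimally with the others.

31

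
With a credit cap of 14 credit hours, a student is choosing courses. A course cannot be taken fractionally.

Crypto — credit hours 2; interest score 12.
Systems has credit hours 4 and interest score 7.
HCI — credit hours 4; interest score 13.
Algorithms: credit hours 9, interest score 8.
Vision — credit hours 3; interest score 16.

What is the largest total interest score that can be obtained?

48

Allowing fractional choices, the relaxed optimum would be about 48.9, but courses are indivisible.
Crypto + Systems + HCI + Vision: credit hours 2 + 4 + 4 + 3 = 13 ≤ 14, interest score 12 + 7 + 13 + 16 = 48.
Crypto + HCI + Vision: credit hours 2 + 4 + 3 = 9 ≤ 14, interest score 12 + 13 + 16 = 41.
Systems + HCI + Vision: credit hours 4 + 4 + 3 = 11 ≤ 14, interest score 7 + 13 + 16 = 36.
Best is Crypto, Systems, HCI, and Vision with total interest score 48.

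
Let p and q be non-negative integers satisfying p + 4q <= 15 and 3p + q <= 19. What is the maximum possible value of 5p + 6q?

37

Relaxing integrality, the LP optimum is 41.91 at (p,q) = (5.55, 2.36), which is not an integer point.
(p,q)=(5,2) is feasible, giving 37.
(p,q)=(6,1) is feasible, giving 36.
(p,q)=(4,2) is feasible, giving 32.
(p,q)=(5,1) is feasible, giving 31.
No feasible integer point exceeds 37.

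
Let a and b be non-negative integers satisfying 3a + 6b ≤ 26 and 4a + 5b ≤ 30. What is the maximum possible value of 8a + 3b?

56

(a,b)=(7,0): 3·7+6·0=21≤26, 4·7+5·0=28≤30, objective 56.
(a,b)=(6,1): 3·6+6·1=24≤26, 4·6+5·1=29≤30, objective 51.
(a,b)=(6,0): 3·6+6·0=18≤26, 4·6+5·0=24≤30, objective 48.
The best lattice point is (7,0), giving 56.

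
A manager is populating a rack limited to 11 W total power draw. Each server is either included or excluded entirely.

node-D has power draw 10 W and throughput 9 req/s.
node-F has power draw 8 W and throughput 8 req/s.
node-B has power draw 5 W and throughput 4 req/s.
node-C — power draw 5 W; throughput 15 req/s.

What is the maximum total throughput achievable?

Allowing fractional choices, the relaxed optimum would be about 21.0, but servers are indivisible.
node-C: power draw 5 ≤ 11, throughput 15.
node-B + node-C: power draw 5 + 5 = 10 ≤ 11, throughput 4 + 15 = 19.
Best is node-B and node-C with total throughput 19.

19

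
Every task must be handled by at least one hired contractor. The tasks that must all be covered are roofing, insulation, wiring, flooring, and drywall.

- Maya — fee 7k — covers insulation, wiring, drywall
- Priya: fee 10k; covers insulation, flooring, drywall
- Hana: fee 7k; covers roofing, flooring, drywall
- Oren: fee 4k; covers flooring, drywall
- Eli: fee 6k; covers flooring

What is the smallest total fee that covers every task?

The greedy cost-per-new-task heuristic would pick Oren, Maya, and Hana for 18, but a cheaper cover exists.
Choose Maya and Hana: together they cover roofing, insulation, wiring, flooring, drywall — every task.
Total fee: 7 + 7 = 14.
No cover costs less than 14.

14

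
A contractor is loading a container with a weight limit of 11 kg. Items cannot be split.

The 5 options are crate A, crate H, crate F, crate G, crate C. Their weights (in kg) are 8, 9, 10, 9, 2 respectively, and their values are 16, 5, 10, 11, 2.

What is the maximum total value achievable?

18

This is an integer program with binary decision variables.
Take crate A and crate C: weight 8 + 2 = 10 ≤ 11, value 16 + 2 = 18.
No other feasible combination does better.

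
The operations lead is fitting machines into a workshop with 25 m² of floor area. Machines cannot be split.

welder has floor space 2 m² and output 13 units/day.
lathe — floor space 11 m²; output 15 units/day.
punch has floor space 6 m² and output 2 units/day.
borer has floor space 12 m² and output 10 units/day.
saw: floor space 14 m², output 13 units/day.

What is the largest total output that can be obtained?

Allowing fractional choices, the relaxed optimum would be about 39.1, but machines are indivisible.
welder + lathe + punch: floor space 2 + 11 + 6 = 19 ≤ 25, output 13 + 15 + 2 = 30.
welder + lathe + borer: floor space 2 + 11 + 12 = 25 ≤ 25, output 13 + 15 + 10 = 38.
Best is welder, lathe, and borer with total output 38.

38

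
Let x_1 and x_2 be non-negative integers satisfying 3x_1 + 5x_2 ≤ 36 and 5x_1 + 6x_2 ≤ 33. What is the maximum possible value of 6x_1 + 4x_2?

36

(x_1,x_2)=(6,0): 3·6+5·0=18≤36, 5·6+6·0=30≤33, objective 36.
(x_1,x_2)=(5,1): 3·5+5·1=20≤36, 5·5+6·1=31≤33, objective 34.
(x_1,x_2)=(5,0): 3·5+5·0=15≤36, 5·5+6·0=25≤33, objective 30.
Maximum is 36 at (x_1,x_2)=(6,0).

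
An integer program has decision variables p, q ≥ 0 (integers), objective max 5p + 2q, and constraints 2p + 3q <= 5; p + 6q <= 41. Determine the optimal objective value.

10

Relaxing integrality, the LP optimum is 12.50 at (p,q) = (2.5, 0), which is not an integer point.
(p,q)=(2,0) is feasible, giving 10.
(p,q)=(1,1) is feasible, giving 7.
The best lattice point is (2,0), giving 10.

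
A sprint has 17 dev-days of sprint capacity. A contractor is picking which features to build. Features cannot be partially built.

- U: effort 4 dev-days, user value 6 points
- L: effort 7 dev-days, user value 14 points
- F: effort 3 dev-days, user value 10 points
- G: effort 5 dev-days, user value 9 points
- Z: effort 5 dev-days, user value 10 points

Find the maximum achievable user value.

L + F + G: effort 7 + 3 + 5 = 15 ≤ 17, user value 14 + 10 + 9 = 33.
L + F + Z: effort 7 + 3 + 5 = 15 ≤ 17, user value 14 + 10 + 10 = 34.
U + F + G + Z: effort 4 + 3 + 5 + 5 = 17 ≤ 17, user value 6 + 10 + 9 + 10 = 35.
Best is U, F, G, and Z with total user value 35.

35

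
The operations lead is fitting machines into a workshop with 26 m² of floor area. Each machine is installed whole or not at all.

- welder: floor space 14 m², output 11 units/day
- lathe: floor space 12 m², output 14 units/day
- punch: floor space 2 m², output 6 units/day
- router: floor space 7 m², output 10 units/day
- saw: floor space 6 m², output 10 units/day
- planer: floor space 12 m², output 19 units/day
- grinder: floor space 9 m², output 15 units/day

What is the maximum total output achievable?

Allowing fractional choices, the relaxed optimum would be about 45.2, but machines are indivisible.
punch + router + saw + grinder: floor space 2 + 7 + 6 + 9 = 24 ≤ 26, output 6 + 10 + 10 + 15 = 41.
punch + planer + grinder: floor space 2 + 12 + 9 = 23 ≤ 26, output 6 + 19 + 15 = 40.
Best is punch, router, saw, and grinder with total output 41.

41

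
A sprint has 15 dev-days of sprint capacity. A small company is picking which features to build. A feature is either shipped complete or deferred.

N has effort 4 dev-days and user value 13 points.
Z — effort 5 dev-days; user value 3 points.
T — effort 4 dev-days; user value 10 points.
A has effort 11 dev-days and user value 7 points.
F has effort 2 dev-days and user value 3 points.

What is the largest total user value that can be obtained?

29

Treat it as a binary knapsack problem.
Take N, Z, T, and F: effort 4 + 5 + 4 + 2 = 15 ≤ 15, user value 13 + 3 + 10 + 3 = 29.
No other feasible combination does better.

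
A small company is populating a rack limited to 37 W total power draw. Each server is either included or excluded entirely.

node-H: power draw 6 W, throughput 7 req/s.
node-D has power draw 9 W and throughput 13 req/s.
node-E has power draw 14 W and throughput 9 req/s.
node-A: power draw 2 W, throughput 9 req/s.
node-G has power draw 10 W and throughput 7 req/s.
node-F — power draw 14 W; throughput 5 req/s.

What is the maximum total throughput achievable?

38

This is a 0-1 knapsack instance.
Take node-H, node-D, node-E, and node-A: power draw 6 + 9 + 14 + 2 = 31 ≤ 37, throughput 7 + 13 + 9 + 9 = 38.
No feasible combination exceeds this.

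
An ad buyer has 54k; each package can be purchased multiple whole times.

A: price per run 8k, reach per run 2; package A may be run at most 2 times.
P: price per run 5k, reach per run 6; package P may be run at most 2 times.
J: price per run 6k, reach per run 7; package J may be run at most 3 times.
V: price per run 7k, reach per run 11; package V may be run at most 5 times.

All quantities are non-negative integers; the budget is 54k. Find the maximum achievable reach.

V has the best ratio (11/7); taking only V gives at most 5×11 = 55 (stopped by the supply cap of 5).
Mixing does better — 3×J and 5×V: price 53 ≤ 54, reach 3·7 + 5·11 = 76.

76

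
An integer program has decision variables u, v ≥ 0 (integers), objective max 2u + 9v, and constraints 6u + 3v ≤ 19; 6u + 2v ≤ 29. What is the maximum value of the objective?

54

(u,v)=(0,6) is feasible, giving 54.
(u,v)=(0,5) is feasible, giving 45.
No feasible integer point exceeds 54.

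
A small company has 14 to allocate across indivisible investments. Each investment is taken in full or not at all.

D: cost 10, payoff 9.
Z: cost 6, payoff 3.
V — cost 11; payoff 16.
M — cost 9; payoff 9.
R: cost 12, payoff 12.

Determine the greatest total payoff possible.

Allowing fractional choices, the relaxed optimum would be about 19.0, but investments are indivisible.
V: cost 11 ≤ 14, payoff 16.
M: cost 9 ≤ 14, payoff 9.
R: cost 12 ≤ 14, payoff 12.
Best is V with total payoff 16.

16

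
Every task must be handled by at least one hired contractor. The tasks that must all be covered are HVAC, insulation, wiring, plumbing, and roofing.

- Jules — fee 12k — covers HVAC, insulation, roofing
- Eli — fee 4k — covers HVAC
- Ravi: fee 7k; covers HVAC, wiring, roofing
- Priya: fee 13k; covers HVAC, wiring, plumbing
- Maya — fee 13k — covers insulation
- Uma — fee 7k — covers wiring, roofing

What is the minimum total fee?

25

The greedy cost-per-new-task heuristic would pick Ravi, Jules, and Priya for 32, but a cheaper cover exists.
Choose Jules and Priya: together they cover HVAC, insulation, wiring, plumbing, roofing — every task.
Total fee: 12 + 13 = 25.
No cover costs less than 25.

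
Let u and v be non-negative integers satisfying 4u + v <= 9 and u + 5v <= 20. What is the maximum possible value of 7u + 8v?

32

Relaxing integrality, the LP optimum is 39.11 at (u,v) = (1.32, 3.74), which is not an integer point.
(u,v)=(0,4): 4·0+1·4=4≤9, 1·0+5·4=20≤20, objective 32.
(u,v)=(1,3): 4·1+1·3=7≤9, 1·1+5·3=16≤20, objective 31.
Maximum is 32 at (u,v)=(0,4).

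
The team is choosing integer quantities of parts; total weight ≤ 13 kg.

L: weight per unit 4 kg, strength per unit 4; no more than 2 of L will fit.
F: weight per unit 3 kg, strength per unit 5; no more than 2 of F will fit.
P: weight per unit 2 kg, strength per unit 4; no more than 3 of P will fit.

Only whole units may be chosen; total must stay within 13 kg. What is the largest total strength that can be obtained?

22

This is a bounded integer knapsack.
P has the best ratio (4/2); taking only P gives at most 3×4 = 12 (stopped by the supply cap of 3).
Mixing does better — 2×F and 3×P: weight 12 ≤ 13, strength 2·5 + 3·4 = 22.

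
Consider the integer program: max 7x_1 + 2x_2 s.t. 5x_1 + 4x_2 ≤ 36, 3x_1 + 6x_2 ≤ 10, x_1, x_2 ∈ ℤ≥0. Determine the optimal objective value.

21

Relaxing integrality, the LP optimum is 23.33 at (x_1,x_2) = (3.33, 0), which is not an integer point.
(x_1,x_2)=(3,0): 5·3+4·0=15≤36, 3·3+6·0=9≤10, objective 21.
(x_1,x_2)=(2,0): 5·2+4·0=10≤36, 3·2+6·0=6≤10, objective 14.
No feasible integer point exceeds 21.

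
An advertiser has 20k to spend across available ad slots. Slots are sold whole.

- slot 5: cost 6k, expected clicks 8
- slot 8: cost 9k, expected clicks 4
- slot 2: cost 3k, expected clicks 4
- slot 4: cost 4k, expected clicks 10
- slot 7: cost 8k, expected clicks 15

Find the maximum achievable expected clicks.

33

This is an integer program with binary decision variables.
Allowing fractional choices, the relaxed optimum would be about 35.7, but ad slots are indivisible.
slot 2 + slot 4 + slot 7: cost 3 + 4 + 8 = 15 ≤ 20, expected clicks 4 + 10 + 15 = 29.
slot 5 + slot 4 + slot 7: cost 6 + 4 + 8 = 18 ≤ 20, expected clicks 8 + 10 + 15 = 33.
Best is slot 5, slot 4, and slot 7 with total expected clicks 33.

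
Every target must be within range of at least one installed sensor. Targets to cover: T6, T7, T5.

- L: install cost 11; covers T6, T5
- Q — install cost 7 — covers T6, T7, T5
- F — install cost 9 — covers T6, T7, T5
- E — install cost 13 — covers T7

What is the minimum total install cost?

7

Q alone covers T6, T7, T5 — every target.
Total install cost: 7.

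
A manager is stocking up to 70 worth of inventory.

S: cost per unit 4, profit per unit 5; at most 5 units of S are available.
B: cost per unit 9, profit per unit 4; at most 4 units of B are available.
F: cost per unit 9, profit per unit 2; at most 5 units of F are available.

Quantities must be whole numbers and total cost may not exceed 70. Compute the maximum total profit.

43

S has the best ratio (5/4); taking only S gives at most 5×5 = 25 (stopped by the supply cap of 5).
Mixing does better — 5×S, 4×B, and 1×F: cost 65 ≤ 70, profit 5·5 + 4·4 + 1·2 = 43.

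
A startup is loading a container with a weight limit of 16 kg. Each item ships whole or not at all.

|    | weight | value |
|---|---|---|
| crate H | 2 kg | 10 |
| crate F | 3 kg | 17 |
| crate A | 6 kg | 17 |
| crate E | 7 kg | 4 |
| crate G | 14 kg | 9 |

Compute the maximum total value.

44

Take crate H, crate F, and crate A: weight 2 + 3 + 6 = 11 ≤ 16, value 10 + 17 + 17 = 44.
No other feasible combination does better.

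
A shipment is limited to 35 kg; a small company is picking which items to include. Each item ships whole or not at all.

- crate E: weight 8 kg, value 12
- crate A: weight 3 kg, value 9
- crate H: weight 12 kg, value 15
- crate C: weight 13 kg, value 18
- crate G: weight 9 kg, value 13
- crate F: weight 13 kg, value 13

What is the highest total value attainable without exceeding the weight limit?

Take crate E, crate A, crate C, and crate G: weight 8 + 3 + 13 + 9 = 33 ≤ 35, value 12 + 9 + 18 + 13 = 52.
No other feasible combination does better.

52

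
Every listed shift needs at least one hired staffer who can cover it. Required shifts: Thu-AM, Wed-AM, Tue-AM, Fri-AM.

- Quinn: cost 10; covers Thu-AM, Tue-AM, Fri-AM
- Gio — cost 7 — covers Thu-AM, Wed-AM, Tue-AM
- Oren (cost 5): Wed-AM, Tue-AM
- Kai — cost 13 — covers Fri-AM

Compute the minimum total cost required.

15

The greedy cost-per-new-shift heuristic would pick Gio and Quinn for 17, but a cheaper cover exists.
Choose Quinn and Oren: together they cover Thu-AM, Wed-AM, Tue-AM, Fri-AM — every shift.
Total cost: 10 + 5 = 15.
No cover costs less than 15.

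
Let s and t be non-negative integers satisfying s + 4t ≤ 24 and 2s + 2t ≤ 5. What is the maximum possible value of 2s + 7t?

14

The continuous relaxation peaks at (0, 2.5) with value 17.50; rounding to a feasible lattice point costs some objective.
(s,t)=(0,2): 1·0+4·2=8≤24, 2·0+2·2=4≤5, objective 14.
(s,t)=(1,1): 1·1+4·1=5≤24, 2·1+2·1=4≤5, objective 9.
(s,t)=(0,1): 1·0+4·1=4≤24, 2·0+2·1=2≤5, objective 7.
No feasible integer point exceeds 14.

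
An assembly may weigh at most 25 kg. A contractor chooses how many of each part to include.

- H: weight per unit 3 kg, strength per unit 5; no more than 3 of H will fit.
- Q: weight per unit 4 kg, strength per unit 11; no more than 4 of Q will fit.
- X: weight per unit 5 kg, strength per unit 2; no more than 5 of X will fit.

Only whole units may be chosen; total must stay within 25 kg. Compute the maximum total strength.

This is a bounded integer knapsack.
Take 3×H and 4×Q: weight 25 ≤ 25, strength 3·5 + 4·11 = 59.
Q has the best ratio (11/4) and is taken to its limit of 4; remaining capacity is filled optimally with the others.

59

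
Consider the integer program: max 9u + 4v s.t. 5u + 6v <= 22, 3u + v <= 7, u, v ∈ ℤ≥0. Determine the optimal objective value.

22

The continuous relaxation peaks at (1.54, 2.38) with value 23.38; rounding to a feasible lattice point costs some objective.
(u,v)=(2,1): 5·2+6·1=16≤22, 3·2+1·1=7≤7, objective 22.
(u,v)=(2,0): 5·2+6·0=10≤22, 3·2+1·0=6≤7, objective 18.
(u,v)=(1,2): 5·1+6·2=17≤22, 3·1+1·2=5≤7, objective 17.
Maximum is 22 at (u,v)=(2,1).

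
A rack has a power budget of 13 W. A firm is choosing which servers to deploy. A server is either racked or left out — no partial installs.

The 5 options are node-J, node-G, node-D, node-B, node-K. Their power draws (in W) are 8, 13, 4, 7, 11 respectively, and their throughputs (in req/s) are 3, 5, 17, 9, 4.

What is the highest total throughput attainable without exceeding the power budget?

This is a 0-1 knapsack instance.
Allowing fractional choices, the relaxed optimum would be about 26.8, but servers are indivisible.
node-J + node-D: power draw 8 + 4 = 12 ≤ 13, throughput 3 + 17 = 20.
node-D: power draw 4 ≤ 13, throughput 17.
node-D + node-B: power draw 4 + 7 = 11 ≤ 13, throughput 17 + 9 = 26.
Best is node-D and node-B with total throughput 26.

26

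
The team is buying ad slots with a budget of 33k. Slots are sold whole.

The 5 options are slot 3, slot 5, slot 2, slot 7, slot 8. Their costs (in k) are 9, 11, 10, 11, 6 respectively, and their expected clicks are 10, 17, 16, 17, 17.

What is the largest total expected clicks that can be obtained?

Treat it as a binary knapsack problem.
slot 5 + slot 2 + slot 8: cost 11 + 10 + 6 = 27 ≤ 33, expected clicks 17 + 16 + 17 = 50.
slot 5 + slot 7 + slot 8: cost 11 + 11 + 6 = 28 ≤ 33, expected clicks 17 + 17 + 17 = 51.
Best is slot 5, slot 7, and slot 8 with total expected clicks 51.

51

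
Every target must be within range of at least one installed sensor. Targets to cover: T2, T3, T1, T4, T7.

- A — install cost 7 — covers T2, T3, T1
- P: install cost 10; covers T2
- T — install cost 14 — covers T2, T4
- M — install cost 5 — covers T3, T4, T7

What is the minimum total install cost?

12

This is a weighted set-cover instance.
Choose A and M: together they cover T2, T3, T1, T4, T7 — every target.
Total install cost: 7 + 5 = 12.
No cover costs less than 12.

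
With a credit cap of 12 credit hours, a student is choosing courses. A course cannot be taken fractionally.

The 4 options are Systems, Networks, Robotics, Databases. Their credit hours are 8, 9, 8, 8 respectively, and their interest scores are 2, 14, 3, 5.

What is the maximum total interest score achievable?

14

Allowing fractional choices, the relaxed optimum would be about 15.9, but courses are indivisible.
Networks: credit hours 9 ≤ 12, interest score 14.
Databases: credit hours 8 ≤ 12, interest score 5.
Best is Networks with total interest score 14.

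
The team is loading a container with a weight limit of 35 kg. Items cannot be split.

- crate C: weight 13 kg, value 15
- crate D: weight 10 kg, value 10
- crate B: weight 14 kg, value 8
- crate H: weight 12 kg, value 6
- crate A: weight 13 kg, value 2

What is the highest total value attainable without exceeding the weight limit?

31

Allowing fractional choices, the relaxed optimum would be about 31.9, but items are indivisible.
crate C + crate B: weight 13 + 14 = 27 ≤ 35, value 15 + 8 = 23.
crate C + crate D: weight 13 + 10 = 23 ≤ 35, value 15 + 10 = 25.
crate C + crate D + crate H: weight 13 + 10 + 12 = 35 ≤ 35, value 15 + 10 + 6 = 31.
Best is crate C, crate D, and crate H with total value 31.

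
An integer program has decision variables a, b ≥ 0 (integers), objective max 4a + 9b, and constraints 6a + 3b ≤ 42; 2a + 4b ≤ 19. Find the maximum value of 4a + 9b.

Relaxing integrality, the LP optimum is 42.75 at (a,b) = (0, 4.75), which is not an integer point.
(a,b)=(1,4): 6·1+3·4=18≤42, 2·1+4·4=18≤19, objective 40.
(a,b)=(0,4): 6·0+3·4=12≤42, 2·0+4·4=16≤19, objective 36.
(a,b)=(2,3): 6·2+3·3=21≤42, 2·2+4·3=16≤19, objective 35.
(a,b)=(1,3): 6·1+3·3=15≤42, 2·1+4·3=14≤19, objective 31.
The best lattice point is (1,4), giving 40.

40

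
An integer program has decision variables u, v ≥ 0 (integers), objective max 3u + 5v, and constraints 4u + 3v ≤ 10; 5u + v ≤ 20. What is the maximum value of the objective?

15

(u,v)=(0,3) is feasible, giving 15.
(u,v)=(1,2) is feasible, giving 13.
Maximum is 15 at (u,v)=(0,3).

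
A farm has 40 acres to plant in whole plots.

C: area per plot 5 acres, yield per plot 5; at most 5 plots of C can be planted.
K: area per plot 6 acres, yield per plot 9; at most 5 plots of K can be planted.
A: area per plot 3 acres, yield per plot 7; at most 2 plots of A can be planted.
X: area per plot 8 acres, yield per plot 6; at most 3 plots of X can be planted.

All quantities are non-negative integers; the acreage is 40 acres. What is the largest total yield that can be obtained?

60

Take 2×C, 4×K, and 2×A: area 40 ≤ 40, yield 2·5 + 4·9 + 2·7 = 60.
A has the best ratio (7/3) and is taken to its limit of 2; remaining capacity is filled optimally with the others.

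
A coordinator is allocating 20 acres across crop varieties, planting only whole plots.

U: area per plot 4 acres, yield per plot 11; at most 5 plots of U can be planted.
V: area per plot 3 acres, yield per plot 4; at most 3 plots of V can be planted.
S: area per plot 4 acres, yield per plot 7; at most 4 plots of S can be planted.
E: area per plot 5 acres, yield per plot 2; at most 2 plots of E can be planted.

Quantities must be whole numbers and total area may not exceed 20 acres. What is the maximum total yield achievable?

55

U has the best ratio (11/4); taking only U gives at most 5×11 = 55 (stopped by the area limit).
Optimal: 5×U: area 20 ≤ 20, yield 5·11 = 55.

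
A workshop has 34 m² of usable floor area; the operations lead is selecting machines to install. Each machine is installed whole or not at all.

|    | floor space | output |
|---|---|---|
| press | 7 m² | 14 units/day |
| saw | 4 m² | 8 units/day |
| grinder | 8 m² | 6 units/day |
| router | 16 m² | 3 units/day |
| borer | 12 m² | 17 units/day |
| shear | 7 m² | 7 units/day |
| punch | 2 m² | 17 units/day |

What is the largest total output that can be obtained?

Allowing fractional choices, the relaxed optimum would be about 64.5, but machines are indivisible.
press + saw + grinder + borer + punch: floor space 7 + 4 + 8 + 12 + 2 = 33 ≤ 34, output 14 + 8 + 6 + 17 + 17 = 62.
press + saw + borer + punch: floor space 7 + 4 + 12 + 2 = 25 ≤ 34, output 14 + 8 + 17 + 17 = 56.
press + saw + borer + shear + punch: floor space 7 + 4 + 12 + 7 + 2 = 32 ≤ 34, output 14 + 8 + 17 + 7 + 17 = 63.
Best is press, saw, borer, shear, and punch with total output 63.

63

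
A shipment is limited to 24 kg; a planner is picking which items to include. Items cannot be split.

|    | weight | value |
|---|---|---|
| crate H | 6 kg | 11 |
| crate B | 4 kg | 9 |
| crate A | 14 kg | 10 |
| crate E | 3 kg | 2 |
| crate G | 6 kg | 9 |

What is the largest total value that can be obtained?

This is an integer program with binary decision variables.
Allowing fractional choices, the relaxed optimum would be about 34.7, but items are indivisible.
crate H + crate B + crate A: weight 6 + 4 + 14 = 24 ≤ 24, value 11 + 9 + 10 = 30.
crate H + crate B + crate G: weight 6 + 4 + 6 = 16 ≤ 24, value 11 + 9 + 9 = 29.
crate H + crate B + crate E + crate G: weight 6 + 4 + 3 + 6 = 19 ≤ 24, value 11 + 9 + 2 + 9 = 31.
Best is crate H, crate B, crate E, and crate G with total value 31.

31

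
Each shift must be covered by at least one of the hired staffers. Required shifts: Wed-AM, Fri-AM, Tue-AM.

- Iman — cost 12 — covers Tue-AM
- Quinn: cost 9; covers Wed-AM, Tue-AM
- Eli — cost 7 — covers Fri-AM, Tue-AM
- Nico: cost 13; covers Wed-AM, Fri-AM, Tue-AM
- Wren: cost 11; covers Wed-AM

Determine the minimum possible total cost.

The greedy cost-per-new-shift heuristic would pick Eli and Quinn for 16, but a cheaper cover exists.
Nico alone covers Wed-AM, Fri-AM, Tue-AM — every shift.
Total cost: 13.
No cover costs less than 13.

13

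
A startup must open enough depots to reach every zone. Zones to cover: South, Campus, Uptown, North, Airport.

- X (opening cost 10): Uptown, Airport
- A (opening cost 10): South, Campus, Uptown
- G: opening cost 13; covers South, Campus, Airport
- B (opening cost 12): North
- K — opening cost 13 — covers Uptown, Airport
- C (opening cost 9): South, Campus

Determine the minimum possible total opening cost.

The greedy cost-per-new-zone heuristic would pick A, X, and B for 32, but a cheaper cover exists.
Choose X, B, and C: together they cover South, Campus, Uptown, North, Airport — every zone.
Total opening cost: 10 + 12 + 9 = 31.
No cover costs less than 31.

31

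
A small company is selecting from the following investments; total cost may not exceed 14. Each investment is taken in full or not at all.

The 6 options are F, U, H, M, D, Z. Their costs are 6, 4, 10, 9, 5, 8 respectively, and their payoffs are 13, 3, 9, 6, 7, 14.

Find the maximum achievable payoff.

27

This is a 0-1 knapsack instance.
Take F and Z: cost 6 + 8 = 14 ≤ 14, payoff 13 + 14 = 27.
No other feasible combination does better.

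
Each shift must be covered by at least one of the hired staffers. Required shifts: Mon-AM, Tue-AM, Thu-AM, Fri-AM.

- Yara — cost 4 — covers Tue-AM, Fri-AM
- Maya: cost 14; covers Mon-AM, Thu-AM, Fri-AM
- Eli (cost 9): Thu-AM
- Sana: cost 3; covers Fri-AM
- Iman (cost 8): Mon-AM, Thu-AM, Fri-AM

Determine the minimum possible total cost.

This is a weighted set-cover instance.
Choose Yara and Iman: together they cover Mon-AM, Tue-AM, Thu-AM, Fri-AM — every shift.
Total cost: 4 + 8 = 12.

12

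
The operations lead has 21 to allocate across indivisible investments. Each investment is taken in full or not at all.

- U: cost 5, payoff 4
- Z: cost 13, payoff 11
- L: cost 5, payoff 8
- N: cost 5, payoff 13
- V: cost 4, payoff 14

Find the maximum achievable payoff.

Take U, L, N, and V: cost 5 + 5 + 5 + 4 = 19 ≤ 21, payoff 4 + 8 + 13 + 14 = 39.
No other feasible combination does better.

39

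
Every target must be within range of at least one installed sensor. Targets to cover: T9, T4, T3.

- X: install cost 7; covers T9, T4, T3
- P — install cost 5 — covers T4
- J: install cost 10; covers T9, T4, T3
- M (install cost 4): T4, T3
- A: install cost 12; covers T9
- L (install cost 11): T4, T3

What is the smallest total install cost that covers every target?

The greedy cost-per-new-target heuristic would pick M and X for 11, but a cheaper cover exists.
X alone covers T9, T4, T3 — every target.
Total install cost: 7.
No cover costs less than 7.

7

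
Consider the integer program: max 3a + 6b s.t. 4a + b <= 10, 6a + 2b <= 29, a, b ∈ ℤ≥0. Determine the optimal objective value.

(a,b)=(0,10): 4·0+1·10=10≤10, 6·0+2·10=20≤29, objective 60.
(a,b)=(0,9): 4·0+1·9=9≤10, 6·0+2·9=18≤29, objective 54.
The best lattice point is (0,10), giving 60.

60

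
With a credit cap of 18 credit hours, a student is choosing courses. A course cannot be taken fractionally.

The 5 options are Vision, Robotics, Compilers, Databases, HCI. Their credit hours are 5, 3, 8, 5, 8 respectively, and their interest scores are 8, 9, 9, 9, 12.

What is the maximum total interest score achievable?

30

Treat it as a binary knapsack problem.
Allowing fractional choices, the relaxed optimum would be about 33.5, but courses are indivisible.
Vision + Databases + HCI: credit hours 5 + 5 + 8 = 18 ≤ 18, interest score 8 + 9 + 12 = 29.
Robotics + Databases + HCI: credit hours 3 + 5 + 8 = 16 ≤ 18, interest score 9 + 9 + 12 = 30.
Vision + Robotics + HCI: credit hours 5 + 3 + 8 = 16 ≤ 18, interest score 8 + 9 + 12 = 29.
Best is Robotics, Databases, and HCI with total interest score 30.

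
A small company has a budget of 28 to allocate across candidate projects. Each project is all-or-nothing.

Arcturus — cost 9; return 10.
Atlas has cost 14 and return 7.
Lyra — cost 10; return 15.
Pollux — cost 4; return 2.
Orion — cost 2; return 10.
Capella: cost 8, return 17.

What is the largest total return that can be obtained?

Take Lyra, Pollux, Orion, and Capella: cost 10 + 4 + 2 + 8 = 24 ≤ 28, return 15 + 2 + 10 + 17 = 44.
No other feasible combination does better.

44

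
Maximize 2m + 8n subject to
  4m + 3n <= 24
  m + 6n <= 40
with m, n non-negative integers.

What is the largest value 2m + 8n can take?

50

(m,n)=(1,6) is feasible, giving 50.
(m,n)=(0,6) is feasible, giving 48.
(m,n)=(2,5) is feasible, giving 44.
(m,n)=(1,5) is feasible, giving 42.
Maximum is 50 at (m,n)=(1,6).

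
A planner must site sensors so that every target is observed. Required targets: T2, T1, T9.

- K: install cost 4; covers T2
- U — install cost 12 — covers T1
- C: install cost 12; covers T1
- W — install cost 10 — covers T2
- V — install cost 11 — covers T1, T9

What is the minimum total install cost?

This is an integer covering problem.
Choose K and V: together they cover T2, T1, T9 — every target.
Total install cost: 4 + 11 = 15.

15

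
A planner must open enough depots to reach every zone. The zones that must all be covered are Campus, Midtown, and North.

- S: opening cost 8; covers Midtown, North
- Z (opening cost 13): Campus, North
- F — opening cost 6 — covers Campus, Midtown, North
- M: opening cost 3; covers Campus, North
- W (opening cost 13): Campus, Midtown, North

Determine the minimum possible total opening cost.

This is a weighted set-cover instance.
The greedy cost-per-new-zone heuristic would pick M and F for 9, but a cheaper cover exists.
F alone covers Campus, Midtown, North — every zone.
Total opening cost: 6.
No cover costs less than 6.

6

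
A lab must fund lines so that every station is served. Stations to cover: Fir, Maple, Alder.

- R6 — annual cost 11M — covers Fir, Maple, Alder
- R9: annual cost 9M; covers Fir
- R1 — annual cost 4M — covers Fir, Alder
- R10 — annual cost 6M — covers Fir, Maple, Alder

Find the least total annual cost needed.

6

This is an integer covering problem.
The greedy cost-per-new-station heuristic would pick R1 and R10 for 10, but a cheaper cover exists.
R10 alone covers Fir, Maple, Alder — every station.
Total annual cost: 6.
No cover costs less than 6.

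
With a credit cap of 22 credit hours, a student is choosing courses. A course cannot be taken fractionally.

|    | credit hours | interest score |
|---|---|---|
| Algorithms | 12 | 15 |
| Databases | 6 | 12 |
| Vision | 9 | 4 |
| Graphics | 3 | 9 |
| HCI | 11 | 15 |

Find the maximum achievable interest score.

36

Allowing fractional choices, the relaxed optimum would be about 38.5, but courses are indivisible.
Databases + HCI: credit hours 6 + 11 = 17 ≤ 22, interest score 12 + 15 = 27.
Databases + Graphics + HCI: credit hours 6 + 3 + 11 = 20 ≤ 22, interest score 12 + 9 + 15 = 36.
Algorithms + Databases + Graphics: credit hours 12 + 6 + 3 = 21 ≤ 22, interest score 15 + 12 + 9 = 36.
The maximum interest score is 36; one optimal choice is Databases, Graphics, and HCI.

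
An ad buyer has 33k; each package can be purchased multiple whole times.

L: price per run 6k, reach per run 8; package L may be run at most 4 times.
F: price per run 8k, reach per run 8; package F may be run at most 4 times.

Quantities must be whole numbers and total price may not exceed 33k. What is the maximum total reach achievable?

40

This is a bounded integer knapsack.
Take 4×L and 1×F: price 32 ≤ 33, reach 4·8 + 1·8 = 40.
L has the best ratio (8/6) and is taken to its limit of 4; remaining capacity is filled optimally with the others.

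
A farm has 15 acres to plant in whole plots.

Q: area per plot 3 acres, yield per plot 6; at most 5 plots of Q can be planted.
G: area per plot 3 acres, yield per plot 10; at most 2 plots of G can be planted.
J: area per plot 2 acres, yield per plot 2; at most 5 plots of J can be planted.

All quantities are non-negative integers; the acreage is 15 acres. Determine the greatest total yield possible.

38

G has the best ratio (10/3); taking only G gives at most 2×10 = 20 (stopped by the supply cap of 2).
Mixing does better — 3×Q and 2×G: area 15 ≤ 15, yield 3·6 + 2·10 = 38.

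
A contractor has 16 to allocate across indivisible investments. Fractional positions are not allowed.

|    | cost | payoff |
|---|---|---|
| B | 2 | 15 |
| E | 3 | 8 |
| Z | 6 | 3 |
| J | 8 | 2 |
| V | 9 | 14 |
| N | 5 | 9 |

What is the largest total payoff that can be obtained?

Take B, V, and N: cost 2 + 9 + 5 = 16 ≤ 16, payoff 15 + 14 + 9 = 38.
No other feasible combination does better.

38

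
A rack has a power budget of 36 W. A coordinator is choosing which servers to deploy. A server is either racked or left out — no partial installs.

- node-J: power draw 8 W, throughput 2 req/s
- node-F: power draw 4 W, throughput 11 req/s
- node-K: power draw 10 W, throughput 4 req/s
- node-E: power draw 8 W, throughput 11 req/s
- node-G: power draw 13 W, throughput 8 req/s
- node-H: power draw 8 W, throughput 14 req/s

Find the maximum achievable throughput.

node-F + node-K + node-E + node-H: power draw 4 + 10 + 8 + 8 = 30 ≤ 36, throughput 11 + 4 + 11 + 14 = 40.
node-F + node-E + node-G + node-H: power draw 4 + 8 + 13 + 8 = 33 ≤ 36, throughput 11 + 11 + 8 + 14 = 44.
Best is node-F, node-E, node-G, and node-H with total throughput 44.

44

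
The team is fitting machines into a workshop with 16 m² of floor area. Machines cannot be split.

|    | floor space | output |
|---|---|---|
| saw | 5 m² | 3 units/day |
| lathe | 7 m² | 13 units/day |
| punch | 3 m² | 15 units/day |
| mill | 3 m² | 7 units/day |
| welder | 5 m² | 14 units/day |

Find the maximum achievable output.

Take lathe, punch, and welder: floor space 7 + 3 + 5 = 15 ≤ 16, output 13 + 15 + 14 = 42.
No other feasible combination does better.

42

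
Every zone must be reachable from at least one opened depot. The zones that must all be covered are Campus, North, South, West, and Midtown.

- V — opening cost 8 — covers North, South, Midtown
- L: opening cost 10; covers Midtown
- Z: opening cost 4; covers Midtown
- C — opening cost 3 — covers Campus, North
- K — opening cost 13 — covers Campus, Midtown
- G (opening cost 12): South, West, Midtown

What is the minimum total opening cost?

15

The greedy cost-per-new-zone heuristic would pick C, V, and G for 23, but a cheaper cover exists.
Choose C and G: together they cover Campus, North, South, West, Midtown — every zone.
Total opening cost: 3 + 12 = 15.
No cover costs less than 15.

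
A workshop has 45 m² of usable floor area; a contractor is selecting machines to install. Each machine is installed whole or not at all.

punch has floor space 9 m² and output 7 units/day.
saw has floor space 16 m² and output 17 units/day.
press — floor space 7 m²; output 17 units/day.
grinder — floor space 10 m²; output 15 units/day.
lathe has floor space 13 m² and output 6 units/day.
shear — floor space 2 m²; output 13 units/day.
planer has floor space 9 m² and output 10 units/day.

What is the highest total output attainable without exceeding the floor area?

Allowing fractional choices, the relaxed optimum would be about 72.8, but machines are indivisible.
punch + saw + press + grinder + shear: floor space 9 + 16 + 7 + 10 + 2 = 44 ≤ 45, output 7 + 17 + 17 + 15 + 13 = 69.
saw + press + grinder + shear + planer: floor space 16 + 7 + 10 + 2 + 9 = 44 ≤ 45, output 17 + 17 + 15 + 13 + 10 = 72.
punch + saw + press + shear + planer: floor space 9 + 16 + 7 + 2 + 9 = 43 ≤ 45, output 7 + 17 + 17 + 13 + 10 = 64.
Best is saw, press, grinder, shear, and planer with total output 72.

72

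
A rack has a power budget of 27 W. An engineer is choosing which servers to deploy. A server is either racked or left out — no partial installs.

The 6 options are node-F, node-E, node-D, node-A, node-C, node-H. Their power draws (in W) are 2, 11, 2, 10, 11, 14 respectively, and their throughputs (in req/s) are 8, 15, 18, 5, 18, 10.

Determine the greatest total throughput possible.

This is an integer program with binary decision variables.
Allowing fractional choices, the relaxed optimum would be about 59.7, but servers are indivisible.
node-E + node-D + node-C: power draw 11 + 2 + 11 = 24 ≤ 27, throughput 15 + 18 + 18 = 51.
node-F + node-E + node-D + node-C: power draw 2 + 11 + 2 + 11 = 26 ≤ 27, throughput 8 + 15 + 18 + 18 = 59.
node-F + node-D + node-A + node-C: power draw 2 + 2 + 10 + 11 = 25 ≤ 27, throughput 8 + 18 + 5 + 18 = 49.
Best is node-F, node-E, node-D, and node-C with total throughput 59.

59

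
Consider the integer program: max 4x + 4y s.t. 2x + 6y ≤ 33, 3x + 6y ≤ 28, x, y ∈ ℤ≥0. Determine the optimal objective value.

Relaxing integrality, the LP optimum is 37.33 at (x,y) = (9.33, 0), which is not an integer point.
(x,y)=(9,0): 2·9+6·0=18≤33, 3·9+6·0=27≤28, objective 36.
(x,y)=(8,0): 2·8+6·0=16≤33, 3·8+6·0=24≤28, objective 32.
The best lattice point is (9,0), giving 36.

36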